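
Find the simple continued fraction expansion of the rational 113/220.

[0; 1, 1, 17, 1, 5]

Run the Euclidean algorithm on 113 and 220; the successive quotients are the partial quotients a_0, a_1, ... (each step inverts the fractional part left over by the previous one):
  113 = 0*220 + 113, so a_0 = 0.
  220 = 1*113 + 107, so a_1 = 1.
  113 = 1*107 + 6, so a_2 = 1.
  107 = 17*6 + 5, so a_3 = 17.
  6 = 1*5 + 1, so a_4 = 1.
  5 = 5*1 + 0, so a_5 = 5.
The remainder reaches 0 after 6 divisions, so the expansion has 6 partial quotients, read off in order.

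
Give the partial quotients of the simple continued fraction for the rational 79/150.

Run the Euclidean algorithm on 79 and 150; the successive quotients are the partial quotients a_0, a_1, ... (each step inverts the fractional part left over by the previous one):
  79 = 0*150 + 79, so a_0 = 0.
  150 = 1*79 + 71, so a_1 = 1.
  79 = 1*71 + 8, so a_2 = 1.
  71 = 8*8 + 7, so a_3 = 8.
  8 = 1*7 + 1, so a_4 = 1.
  7 = 7*1 + 0, so a_5 = 7.
The remainder reaches 0 after 6 divisions, so the expansion has 6 partial quotients, read off in order.

[0; 1, 1, 8, 1, 7]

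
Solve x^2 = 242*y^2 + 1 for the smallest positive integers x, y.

(x, y) = (19601, 1260)

First expand sqrt(242) as a continued fraction. With x_i = (sqrt(242) + m_i)/d_i and (m_0, d_0) = (0, 1): a_0 = floor(sqrt(242)) = 15, since 15^2 = 225 <= 242 < 256 = 16^2.
Iterate m_{i+1} = d_i*a_i - m_i, d_{i+1} = (242 - m_{i+1}^2)/d_i, a_{i+1} = floor((a_0 + m_{i+1})/d_{i+1}):
  m_1 = 1*15 - 0 = 15, d_1 = (242 - 15^2)/1 = 17/1 = 17, a_1 = floor((15 + 15)/17) = 1.
  m_2 = 17*1 - 15 = 2, d_2 = (242 - 2^2)/17 = 238/17 = 14, a_2 = floor((15 + 2)/14) = 1.
  m_3 = 14*1 - 2 = 12, d_3 = (242 - 12^2)/14 = 98/14 = 7, a_3 = floor((15 + 12)/7) = 3.
  m_4 = 7*3 - 12 = 9, d_4 = (242 - 9^2)/7 = 161/7 = 23, a_4 = floor((15 + 9)/23) = 1.
  m_5 = 23*1 - 9 = 14, d_5 = (242 - 14^2)/23 = 46/23 = 2, a_5 = floor((15 + 14)/2) = 14.
  m_6 = 2*14 - 14 = 14, d_6 = (242 - 14^2)/2 = 46/2 = 23, a_6 = floor((15 + 14)/23) = 1.
  m_7 = 23*1 - 14 = 9, d_7 = (242 - 9^2)/23 = 161/23 = 7, a_7 = floor((15 + 9)/7) = 3.
  m_8 = 7*3 - 9 = 12, d_8 = (242 - 12^2)/7 = 98/7 = 14, a_8 = floor((15 + 12)/14) = 1.
  m_9 = 14*1 - 12 = 2, d_9 = (242 - 2^2)/14 = 238/14 = 17, a_9 = floor((15 + 2)/17) = 1.
  m_10 = 17*1 - 2 = 15, d_10 = (242 - 15^2)/17 = 17/17 = 1, a_10 = floor((15 + 15)/1) = 30.
  m_11 = 1*30 - 15 = 15, d_11 = (242 - 15^2)/1 = 17/1 = 17: (m_11, d_11) = (m_1, d_1) = (15, 17), so from here the quotients repeat a_1, ..., a_10; the period length is 10.
So sqrt(242) = [15; (1, 1, 3, 1, 14, 1, 3, 1, 1, 30)] with period length k = 10.
k is even, so the fundamental solution of x^2 - 242y^2 = 1 is (p_{k-1}, q_{k-1}) = (p_9, q_9); compute convergents through index 9.
Convergents (p_i = a_i*p_{i-1} + p_{i-2}, q_i = a_i*q_{i-1} + q_{i-2} with p_{-2}=0, p_{-1}=1, q_{-2}=1, q_{-1}=0):
  i=0: a_0=15, p_0 = 15*1 + 0 = 15, q_0 = 15*0 + 1 = 1.
  i=1: a_1=1, p_1 = 1*15 + 1 = 16, q_1 = 1*1 + 0 = 1.
  i=2: a_2=1, p_2 = 1*16 + 15 = 31, q_2 = 1*1 + 1 = 2.
  i=3: a_3=3, p_3 = 3*31 + 16 = 109, q_3 = 3*2 + 1 = 7.
  i=4: a_4=1, p_4 = 1*109 + 31 = 140, q_4 = 1*7 + 2 = 9.
  i=5: a_5=14, p_5 = 14*140 + 109 = 2069, q_5 = 14*9 + 7 = 133.
  i=6: a_6=1, p_6 = 1*2069 + 140 = 2209, q_6 = 1*133 + 9 = 142.
  i=7: a_7=3, p_7 = 3*2209 + 2069 = 8696, q_7 = 3*142 + 133 = 559.
  i=8: a_8=1, p_8 = 1*8696 + 2209 = 10905, q_8 = 1*559 + 142 = 701.
  i=9: a_9=1, p_9 = 1*10905 + 8696 = 19601, q_9 = 1*701 + 559 = 1260.
Check: 19601^2 - 242*1260^2 = 384199201 - 384199200 = 1, so (x, y) = (19601, 1260) solves the equation, and by the theorem it is the least positive solution.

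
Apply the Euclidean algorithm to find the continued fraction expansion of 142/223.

[0; 1, 1, 1, 3, 20]

Run the Euclidean algorithm on 142 and 223; the successive quotients are the partial quotients a_0, a_1, ... (each step inverts the fractional part left over by the previous one):
  142 = 0*223 + 142, so a_0 = 0.
  223 = 1*142 + 81, so a_1 = 1.
  142 = 1*81 + 61, so a_2 = 1.
  81 = 1*61 + 20, so a_3 = 1.
  61 = 3*20 + 1, so a_4 = 3.
  20 = 20*1 + 0, so a_5 = 20.
The remainder reaches 0 after 6 divisions, so the expansion has 6 partial quotients, read off in order.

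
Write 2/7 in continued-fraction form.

Run the Euclidean algorithm on 2 and 7; the successive quotients are the partial quotients a_0, a_1, ... (each step inverts the fractional part left over by the previous one):
  2 = 0*7 + 2, so a_0 = 0.
  7 = 3*2 + 1, so a_1 = 3.
  2 = 2*1 + 0, so a_2 = 2.
The remainder reaches 0 after 3 divisions, so the expansion has 3 partial quotients, read off in order.

[0; 3, 2]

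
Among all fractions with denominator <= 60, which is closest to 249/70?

Expand x = 249/70 as a continued fraction with the Euclidean algorithm:
  249 = 3*70 + 39, so a_0 = 3.
  70 = 1*39 + 31, so a_1 = 1.
  39 = 1*31 + 8, so a_2 = 1.
  31 = 3*8 + 7, so a_3 = 3.
  8 = 1*7 + 1, so a_4 = 1.
  7 = 7*1 + 0, so a_5 = 7.
so x = [3; 1, 1, 3, 1, 7].
Convergents (p_i = a_i*p_{i-1} + p_{i-2}, q_i = a_i*q_{i-1} + q_{i-2} with p_{-2}=0, p_{-1}=1, q_{-2}=1, q_{-1}=0), until the denominator exceeds 60:
  i=0: a_0=3, p_0 = 3*1 + 0 = 3, q_0 = 3*0 + 1 = 1.
  i=1: a_1=1, p_1 = 1*3 + 1 = 4, q_1 = 1*1 + 0 = 1.
  i=2: a_2=1, p_2 = 1*4 + 3 = 7, q_2 = 1*1 + 1 = 2.
  i=3: a_3=3, p_3 = 3*7 + 4 = 25, q_3 = 3*2 + 1 = 7.
  i=4: a_4=1, p_4 = 1*25 + 7 = 32, q_4 = 1*7 + 2 = 9.
  i=5: a_5=7, p_5 = 7*32 + 25 = 249, q_5 = 7*9 + 7 = 70.
q_5 = 70 > 60, so the last convergent with denominator <= 60 is p_4/q_4 = 32/9.
The closest fraction with denominator <= 60 is either p_4/q_4 or the intermediate fraction (k*p_4 + p_3)/(k*q_4 + q_3) with the largest k >= 1 whose denominator stays <= 60; these approach x as k grows, and every other convergent or intermediate fraction in range is farther away.
Largest k: floor((60 - q_3)/q_4) = floor((60 - 7)/9) = 5.
That gives (5*32 + 25)/(5*9 + 7) = 185/52.
Compare the errors: |x - 32/9| = |249*9 - 32*70|/(70*9) = 1/630, and |x - 185/52| = |249*52 - 185*70|/(70*52) = 2/3640.
Cross-multiplying, 2*630 = 1260 < 3640 = 1*3640, so 2/3640 is smaller: the intermediate fraction 185/52 is closer to x than 32/9.

185/52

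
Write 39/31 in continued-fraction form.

[1; 3, 1, 7]

Run the Euclidean algorithm on 39 and 31; the successive quotients are the partial quotients a_0, a_1, ... (each step inverts the fractional part left over by the previous one):
  39 = 1*31 + 8, so a_0 = 1.
  31 = 3*8 + 7, so a_1 = 3.
  8 = 1*7 + 1, so a_2 = 1.
  7 = 7*1 + 0, so a_3 = 7.
The remainder reaches 0 after 4 divisions, so the expansion has 4 partial quotients, read off in order.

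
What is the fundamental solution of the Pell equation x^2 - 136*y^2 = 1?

(x, y) = (35, 3)

First expand sqrt(136) as a continued fraction. With x_i = (sqrt(136) + m_i)/d_i and (m_0, d_0) = (0, 1): a_0 = floor(sqrt(136)) = 11, since 11^2 = 121 <= 136 < 144 = 12^2.
Iterate m_{i+1} = d_i*a_i - m_i, d_{i+1} = (136 - m_{i+1}^2)/d_i, a_{i+1} = floor((a_0 + m_{i+1})/d_{i+1}):
  m_1 = 1*11 - 0 = 11, d_1 = (136 - 11^2)/1 = 15/1 = 15, a_1 = floor((11 + 11)/15) = 1.
  m_2 = 15*1 - 11 = 4, d_2 = (136 - 4^2)/15 = 120/15 = 8, a_2 = floor((11 + 4)/8) = 1.
  m_3 = 8*1 - 4 = 4, d_3 = (136 - 4^2)/8 = 120/8 = 15, a_3 = floor((11 + 4)/15) = 1.
  m_4 = 15*1 - 4 = 11, d_4 = (136 - 11^2)/15 = 15/15 = 1, a_4 = floor((11 + 11)/1) = 22.
  m_5 = 1*22 - 11 = 11, d_5 = (136 - 11^2)/1 = 15/1 = 15: (m_5, d_5) = (m_1, d_1) = (11, 15), so from here the quotients repeat a_1, ..., a_4; the period length is 4.
So sqrt(136) = [11; (1, 1, 1, 22)] with period length k = 4.
k is even, so the fundamental solution of x^2 - 136y^2 = 1 is (p_{k-1}, q_{k-1}) = (p_3, q_3); compute convergents through index 3.
Convergents (p_i = a_i*p_{i-1} + p_{i-2}, q_i = a_i*q_{i-1} + q_{i-2} with p_{-2}=0, p_{-1}=1, q_{-2}=1, q_{-1}=0):
  i=0: a_0=11, p_0 = 11*1 + 0 = 11, q_0 = 11*0 + 1 = 1.
  i=1: a_1=1, p_1 = 1*11 + 1 = 12, q_1 = 1*1 + 0 = 1.
  i=2: a_2=1, p_2 = 1*12 + 11 = 23, q_2 = 1*1 + 1 = 2.
  i=3: a_3=1, p_3 = 1*23 + 12 = 35, q_3 = 1*2 + 1 = 3.
Check: 35^2 - 136*3^2 = 1225 - 1224 = 1, so (x, y) = (35, 3) solves the equation, and by the theorem it is the least positive solution.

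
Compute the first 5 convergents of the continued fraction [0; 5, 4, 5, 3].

0/1, 1/5, 4/21, 21/110, 67/351

Using the convergent recurrence p_i = a_i*p_{i-1} + p_{i-2}, q_i = a_i*q_{i-1} + q_{i-2} with p_{-2}=0, p_{-1}=1, q_{-2}=1, q_{-1}=0:
  i=0: a_0=0, p_0 = 0*1 + 0 = 0, q_0 = 0*0 + 1 = 1.
  i=1: a_1=5, p_1 = 5*0 + 1 = 1, q_1 = 5*1 + 0 = 5.
  i=2: a_2=4, p_2 = 4*1 + 0 = 4, q_2 = 4*5 + 1 = 21.
  i=3: a_3=5, p_3 = 5*4 + 1 = 21, q_3 = 5*21 + 5 = 110.
  i=4: a_4=3, p_4 = 3*21 + 4 = 67, q_4 = 3*110 + 21 = 351.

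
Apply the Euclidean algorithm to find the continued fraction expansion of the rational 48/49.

Run the Euclidean algorithm on 48 and 49; the successive quotients are the partial quotients a_0, a_1, ... (each step inverts the fractional part left over by the previous one):
  48 = 0*49 + 48, so a_0 = 0.
  49 = 1*48 + 1, so a_1 = 1.
  48 = 48*1 + 0, so a_2 = 48.
The remainder reaches 0 after 3 divisions, so the expansion has 3 partial quotients, read off in order.

[0; 1, 48]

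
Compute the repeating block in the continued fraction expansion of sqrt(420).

[20; (2, 40)]

Write x_i = (sqrt(420) + m_i)/d_i with (m_0, d_0) = (0, 1). a_0 = floor(sqrt(420)) = 20, since 20^2 = 400 <= 420 < 441 = 21^2.
Iterate m_{i+1} = d_i*a_i - m_i, d_{i+1} = (420 - m_{i+1}^2)/d_i, a_{i+1} = floor((a_0 + m_{i+1})/d_{i+1}):
  m_1 = 1*20 - 0 = 20, d_1 = (420 - 20^2)/1 = 20/1 = 20, a_1 = floor((20 + 20)/20) = 2.
  m_2 = 20*2 - 20 = 20, d_2 = (420 - 20^2)/20 = 20/20 = 1, a_2 = floor((20 + 20)/1) = 40.
  m_3 = 1*40 - 20 = 20, d_3 = (420 - 20^2)/1 = 20/1 = 20: (m_3, d_3) = (m_1, d_1) = (20, 20), so from here the quotients repeat a_1, a_2; the period length is 2.
Hence the expansion of sqrt(420) is a_0 = 20 followed by the repeating block 2, 40 (period 2).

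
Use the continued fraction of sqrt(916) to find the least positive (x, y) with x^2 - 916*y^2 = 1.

(x, y) = (5848201, 193230)

First expand sqrt(916) as a continued fraction. With x_i = (sqrt(916) + m_i)/d_i and (m_0, d_0) = (0, 1): a_0 = floor(sqrt(916)) = 30, since 30^2 = 900 <= 916 < 961 = 31^2.
Iterate m_{i+1} = d_i*a_i - m_i, d_{i+1} = (916 - m_{i+1}^2)/d_i, a_{i+1} = floor((a_0 + m_{i+1})/d_{i+1}):
  m_1 = 1*30 - 0 = 30, d_1 = (916 - 30^2)/1 = 16/1 = 16, a_1 = floor((30 + 30)/16) = 3.
  m_2 = 16*3 - 30 = 18, d_2 = (916 - 18^2)/16 = 592/16 = 37, a_2 = floor((30 + 18)/37) = 1.
  m_3 = 37*1 - 18 = 19, d_3 = (916 - 19^2)/37 = 555/37 = 15, a_3 = floor((30 + 19)/15) = 3.
  m_4 = 15*3 - 19 = 26, d_4 = (916 - 26^2)/15 = 240/15 = 16, a_4 = floor((30 + 26)/16) = 3.
  m_5 = 16*3 - 26 = 22, d_5 = (916 - 22^2)/16 = 432/16 = 27, a_5 = floor((30 + 22)/27) = 1.
  m_6 = 27*1 - 22 = 5, d_6 = (916 - 5^2)/27 = 891/27 = 33, a_6 = floor((30 + 5)/33) = 1.
  m_7 = 33*1 - 5 = 28, d_7 = (916 - 28^2)/33 = 132/33 = 4, a_7 = floor((30 + 28)/4) = 14.
  m_8 = 4*14 - 28 = 28, d_8 = (916 - 28^2)/4 = 132/4 = 33, a_8 = floor((30 + 28)/33) = 1.
  m_9 = 33*1 - 28 = 5, d_9 = (916 - 5^2)/33 = 891/33 = 27, a_9 = floor((30 + 5)/27) = 1.
  m_10 = 27*1 - 5 = 22, d_10 = (916 - 22^2)/27 = 432/27 = 16, a_10 = floor((30 + 22)/16) = 3.
  m_11 = 16*3 - 22 = 26, d_11 = (916 - 26^2)/16 = 240/16 = 15, a_11 = floor((30 + 26)/15) = 3.
  m_12 = 15*3 - 26 = 19, d_12 = (916 - 19^2)/15 = 555/15 = 37, a_12 = floor((30 + 19)/37) = 1.
  m_13 = 37*1 - 19 = 18, d_13 = (916 - 18^2)/37 = 592/37 = 16, a_13 = floor((30 + 18)/16) = 3.
  m_14 = 16*3 - 18 = 30, d_14 = (916 - 30^2)/16 = 16/16 = 1, a_14 = floor((30 + 30)/1) = 60.
  m_15 = 1*60 - 30 = 30, d_15 = (916 - 30^2)/1 = 16/1 = 16: (m_15, d_15) = (m_1, d_1) = (30, 16), so from here the quotients repeat a_1, ..., a_14; the period length is 14.
So sqrt(916) = [30; (3, 1, 3, 3, 1, 1, 14, 1, 1, 3, 3, 1, 3, 60)] with period length k = 14.
k is even, so the fundamental solution of x^2 - 916y^2 = 1 is (p_{k-1}, q_{k-1}) = (p_13, q_13); compute convergents through index 13.
Convergents (p_i = a_i*p_{i-1} + p_{i-2}, q_i = a_i*q_{i-1} + q_{i-2} with p_{-2}=0, p_{-1}=1, q_{-2}=1, q_{-1}=0):
  i=0: a_0=30, p_0 = 30*1 + 0 = 30, q_0 = 30*0 + 1 = 1.
  i=1: a_1=3, p_1 = 3*30 + 1 = 91, q_1 = 3*1 + 0 = 3.
  i=2: a_2=1, p_2 = 1*91 + 30 = 121, q_2 = 1*3 + 1 = 4.
  i=3: a_3=3, p_3 = 3*121 + 91 = 454, q_3 = 3*4 + 3 = 15.
  i=4: a_4=3, p_4 = 3*454 + 121 = 1483, q_4 = 3*15 + 4 = 49.
  i=5: a_5=1, p_5 = 1*1483 + 454 = 1937, q_5 = 1*49 + 15 = 64.
  i=6: a_6=1, p_6 = 1*1937 + 1483 = 3420, q_6 = 1*64 + 49 = 113.
  i=7: a_7=14, p_7 = 14*3420 + 1937 = 49817, q_7 = 14*113 + 64 = 1646.
  i=8: a_8=1, p_8 = 1*49817 + 3420 = 53237, q_8 = 1*1646 + 113 = 1759.
  i=9: a_9=1, p_9 = 1*53237 + 49817 = 103054, q_9 = 1*1759 + 1646 = 3405.
  i=10: a_10=3, p_10 = 3*103054 + 53237 = 362399, q_10 = 3*3405 + 1759 = 11974.
  i=11: a_11=3, p_11 = 3*362399 + 103054 = 1190251, q_11 = 3*11974 + 3405 = 39327.
  i=12: a_12=1, p_12 = 1*1190251 + 362399 = 1552650, q_12 = 1*39327 + 11974 = 51301.
  i=13: a_13=3, p_13 = 3*1552650 + 1190251 = 5848201, q_13 = 3*51301 + 39327 = 193230.
Check: 5848201^2 - 916*193230^2 = 34201454936401 - 34201454936400 = 1, so (x, y) = (5848201, 193230) solves the equation, and by the theorem it is the least positive solution.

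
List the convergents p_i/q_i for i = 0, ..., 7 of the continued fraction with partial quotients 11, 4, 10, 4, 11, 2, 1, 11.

11/1, 45/4, 461/41, 1889/168, 21240/1889, 44369/3946, 65609/5835, 766068/68131

Using the convergent recurrence p_i = a_i*p_{i-1} + p_{i-2}, q_i = a_i*q_{i-1} + q_{i-2} with p_{-2}=0, p_{-1}=1, q_{-2}=1, q_{-1}=0:
  i=0: a_0=11, p_0 = 11*1 + 0 = 11, q_0 = 11*0 + 1 = 1.
  i=1: a_1=4, p_1 = 4*11 + 1 = 45, q_1 = 4*1 + 0 = 4.
  i=2: a_2=10, p_2 = 10*45 + 11 = 461, q_2 = 10*4 + 1 = 41.
  i=3: a_3=4, p_3 = 4*461 + 45 = 1889, q_3 = 4*41 + 4 = 168.
  i=4: a_4=11, p_4 = 11*1889 + 461 = 21240, q_4 = 11*168 + 41 = 1889.
  i=5: a_5=2, p_5 = 2*21240 + 1889 = 44369, q_5 = 2*1889 + 168 = 3946.
  i=6: a_6=1, p_6 = 1*44369 + 21240 = 65609, q_6 = 1*3946 + 1889 = 5835.
  i=7: a_7=11, p_7 = 11*65609 + 44369 = 766068, q_7 = 11*5835 + 3946 = 68131.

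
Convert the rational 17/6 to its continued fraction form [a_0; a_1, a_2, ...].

Run the Euclidean algorithm on 17 and 6; the successive quotients are the partial quotients a_0, a_1, ... (each step inverts the fractional part left over by the previous one):
  17 = 2*6 + 5, so a_0 = 2.
  6 = 1*5 + 1, so a_1 = 1.
  5 = 5*1 + 0, so a_2 = 5.
The remainder reaches 0 after 3 divisions, so the expansion has 3 partial quotients, read off in order.

[2; 1, 5]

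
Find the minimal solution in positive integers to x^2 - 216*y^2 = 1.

First expand sqrt(216) as a continued fraction. With x_i = (sqrt(216) + m_i)/d_i and (m_0, d_0) = (0, 1): a_0 = floor(sqrt(216)) = 14, since 14^2 = 196 <= 216 < 225 = 15^2.
Iterate m_{i+1} = d_i*a_i - m_i, d_{i+1} = (216 - m_{i+1}^2)/d_i, a_{i+1} = floor((a_0 + m_{i+1})/d_{i+1}):
  m_1 = 1*14 - 0 = 14, d_1 = (216 - 14^2)/1 = 20/1 = 20, a_1 = floor((14 + 14)/20) = 1.
  m_2 = 20*1 - 14 = 6, d_2 = (216 - 6^2)/20 = 180/20 = 9, a_2 = floor((14 + 6)/9) = 2.
  m_3 = 9*2 - 6 = 12, d_3 = (216 - 12^2)/9 = 72/9 = 8, a_3 = floor((14 + 12)/8) = 3.
  m_4 = 8*3 - 12 = 12, d_4 = (216 - 12^2)/8 = 72/8 = 9, a_4 = floor((14 + 12)/9) = 2.
  m_5 = 9*2 - 12 = 6, d_5 = (216 - 6^2)/9 = 180/9 = 20, a_5 = floor((14 + 6)/20) = 1.
  m_6 = 20*1 - 6 = 14, d_6 = (216 - 14^2)/20 = 20/20 = 1, a_6 = floor((14 + 14)/1) = 28.
  m_7 = 1*28 - 14 = 14, d_7 = (216 - 14^2)/1 = 20/1 = 20: (m_7, d_7) = (m_1, d_1) = (14, 20), so from here the quotients repeat a_1, ..., a_6; the period length is 6.
So sqrt(216) = [14; (1, 2, 3, 2, 1, 28)] with period length k = 6.
k is even, so the fundamental solution of x^2 - 216y^2 = 1 is (p_{k-1}, q_{k-1}) = (p_5, q_5); compute convergents through index 5.
Convergents (p_i = a_i*p_{i-1} + p_{i-2}, q_i = a_i*q_{i-1} + q_{i-2} with p_{-2}=0, p_{-1}=1, q_{-2}=1, q_{-1}=0):
  i=0: a_0=14, p_0 = 14*1 + 0 = 14, q_0 = 14*0 + 1 = 1.
  i=1: a_1=1, p_1 = 1*14 + 1 = 15, q_1 = 1*1 + 0 = 1.
  i=2: a_2=2, p_2 = 2*15 + 14 = 44, q_2 = 2*1 + 1 = 3.
  i=3: a_3=3, p_3 = 3*44 + 15 = 147, q_3 = 3*3 + 1 = 10.
  i=4: a_4=2, p_4 = 2*147 + 44 = 338, q_4 = 2*10 + 3 = 23.
  i=5: a_5=1, p_5 = 1*338 + 147 = 485, q_5 = 1*23 + 10 = 33.
Check: 485^2 - 216*33^2 = 235225 - 235224 = 1, so (x, y) = (485, 33) solves the equation, and by the theorem it is the least positive solution.

(x, y) = (485, 33)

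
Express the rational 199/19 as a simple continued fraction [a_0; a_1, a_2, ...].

Run the Euclidean algorithm on 199 and 19; the successive quotients are the partial quotients a_0, a_1, ... (each step inverts the fractional part left over by the previous one):
  199 = 10*19 + 9, so a_0 = 10.
  19 = 2*9 + 1, so a_1 = 2.
  9 = 9*1 + 0, so a_2 = 9.
The remainder reaches 0 after 3 divisions, so the expansion has 3 partial quotients, read off in order.

[10; 2, 9]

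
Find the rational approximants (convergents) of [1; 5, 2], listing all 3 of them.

Using the convergent recurrence p_i = a_i*p_{i-1} + p_{i-2}, q_i = a_i*q_{i-1} + q_{i-2} with p_{-2}=0, p_{-1}=1, q_{-2}=1, q_{-1}=0:
  i=0: a_0=1, p_0 = 1*1 + 0 = 1, q_0 = 1*0 + 1 = 1.
  i=1: a_1=5, p_1 = 5*1 + 1 = 6, q_1 = 5*1 + 0 = 5.
  i=2: a_2=2, p_2 = 2*6 + 1 = 13, q_2 = 2*5 + 1 = 11.

1/1, 6/5, 13/11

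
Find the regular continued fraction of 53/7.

Run the Euclidean algorithm on 53 and 7; the successive quotients are the partial quotients a_0, a_1, ... (each step inverts the fractional part left over by the previous one):
  53 = 7*7 + 4, so a_0 = 7.
  7 = 1*4 + 3, so a_1 = 1.
  4 = 1*3 + 1, so a_2 = 1.
  3 = 3*1 + 0, so a_3 = 3.
The remainder reaches 0 after 4 divisions, so the expansion has 4 partial quotients, read off in order.

[7; 1, 1, 3]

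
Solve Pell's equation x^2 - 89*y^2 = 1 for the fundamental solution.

First expand sqrt(89) as a continued fraction. With x_i = (sqrt(89) + m_i)/d_i and (m_0, d_0) = (0, 1): a_0 = floor(sqrt(89)) = 9, since 9^2 = 81 <= 89 < 100 = 10^2.
Iterate m_{i+1} = d_i*a_i - m_i, d_{i+1} = (89 - m_{i+1}^2)/d_i, a_{i+1} = floor((a_0 + m_{i+1})/d_{i+1}):
  m_1 = 1*9 - 0 = 9, d_1 = (89 - 9^2)/1 = 8/1 = 8, a_1 = floor((9 + 9)/8) = 2.
  m_2 = 8*2 - 9 = 7, d_2 = (89 - 7^2)/8 = 40/8 = 5, a_2 = floor((9 + 7)/5) = 3.
  m_3 = 5*3 - 7 = 8, d_3 = (89 - 8^2)/5 = 25/5 = 5, a_3 = floor((9 + 8)/5) = 3.
  m_4 = 5*3 - 8 = 7, d_4 = (89 - 7^2)/5 = 40/5 = 8, a_4 = floor((9 + 7)/8) = 2.
  m_5 = 8*2 - 7 = 9, d_5 = (89 - 9^2)/8 = 8/8 = 1, a_5 = floor((9 + 9)/1) = 18.
  m_6 = 1*18 - 9 = 9, d_6 = (89 - 9^2)/1 = 8/1 = 8: (m_6, d_6) = (m_1, d_1) = (9, 8), so from here the quotients repeat a_1, ..., a_5; the period length is 5.
So sqrt(89) = [9; (2, 3, 3, 2, 18)] with period length k = 5.
k is odd, so (p_{k-1}, q_{k-1}) only solves x^2 - 89y^2 = -1 and the fundamental solution of x^2 - 89y^2 = 1 is (p_{2k-1}, q_{2k-1}) = (p_9, q_9); compute convergents through index 9, running through the period twice.
Convergents (p_i = a_i*p_{i-1} + p_{i-2}, q_i = a_i*q_{i-1} + q_{i-2} with p_{-2}=0, p_{-1}=1, q_{-2}=1, q_{-1}=0):
  i=0: a_0=9, p_0 = 9*1 + 0 = 9, q_0 = 9*0 + 1 = 1.
  i=1: a_1=2, p_1 = 2*9 + 1 = 19, q_1 = 2*1 + 0 = 2.
  i=2: a_2=3, p_2 = 3*19 + 9 = 66, q_2 = 3*2 + 1 = 7.
  i=3: a_3=3, p_3 = 3*66 + 19 = 217, q_3 = 3*7 + 2 = 23.
  i=4: a_4=2, p_4 = 2*217 + 66 = 500, q_4 = 2*23 + 7 = 53.
  i=5: a_5=18, p_5 = 18*500 + 217 = 9217, q_5 = 18*53 + 23 = 977.
  i=6: a_6=2, p_6 = 2*9217 + 500 = 18934, q_6 = 2*977 + 53 = 2007.
  i=7: a_7=3, p_7 = 3*18934 + 9217 = 66019, q_7 = 3*2007 + 977 = 6998.
  i=8: a_8=3, p_8 = 3*66019 + 18934 = 216991, q_8 = 3*6998 + 2007 = 23001.
  i=9: a_9=2, p_9 = 2*216991 + 66019 = 500001, q_9 = 2*23001 + 6998 = 53000.
Indeed p_4^2 - 89*q_4^2 = 250000 - 250001 = -1, not +1.
Check: 500001^2 - 89*53000^2 = 250001000001 - 250001000000 = 1, so (x, y) = (500001, 53000) solves the equation, and by the theorem it is the least positive solution.

(x, y) = (500001, 53000)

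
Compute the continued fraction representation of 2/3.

[0; 1, 2]

Run the Euclidean algorithm on 2 and 3; the successive quotients are the partial quotients a_0, a_1, ... (each step inverts the fractional part left over by the previous one):
  2 = 0*3 + 2, so a_0 = 0.
  3 = 1*2 + 1, so a_1 = 1.
  2 = 2*1 + 0, so a_2 = 2.
The remainder reaches 0 after 3 divisions, so the expansion has 3 partial quotients, read off in order.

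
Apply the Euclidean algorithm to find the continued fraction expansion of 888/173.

[5; 7, 1, 1, 11]

Run the Euclidean algorithm on 888 and 173; the successive quotients are the partial quotients a_0, a_1, ... (each step inverts the fractional part left over by the previous one):
  888 = 5*173 + 23, so a_0 = 5.
  173 = 7*23 + 12, so a_1 = 7.
  23 = 1*12 + 11, so a_2 = 1.
  12 = 1*11 + 1, so a_3 = 1.
  11 = 11*1 + 0, so a_4 = 11.
The remainder reaches 0 after 5 divisions, so the expansion has 5 partial quotients, read off in order.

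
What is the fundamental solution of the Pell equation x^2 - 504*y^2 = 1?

First expand sqrt(504) as a continued fraction. With x_i = (sqrt(504) + m_i)/d_i and (m_0, d_0) = (0, 1): a_0 = floor(sqrt(504)) = 22, since 22^2 = 484 <= 504 < 529 = 23^2.
Iterate m_{i+1} = d_i*a_i - m_i, d_{i+1} = (504 - m_{i+1}^2)/d_i, a_{i+1} = floor((a_0 + m_{i+1})/d_{i+1}):
  m_1 = 1*22 - 0 = 22, d_1 = (504 - 22^2)/1 = 20/1 = 20, a_1 = floor((22 + 22)/20) = 2.
  m_2 = 20*2 - 22 = 18, d_2 = (504 - 18^2)/20 = 180/20 = 9, a_2 = floor((22 + 18)/9) = 4.
  m_3 = 9*4 - 18 = 18, d_3 = (504 - 18^2)/9 = 180/9 = 20, a_3 = floor((22 + 18)/20) = 2.
  m_4 = 20*2 - 18 = 22, d_4 = (504 - 22^2)/20 = 20/20 = 1, a_4 = floor((22 + 22)/1) = 44.
  m_5 = 1*44 - 22 = 22, d_5 = (504 - 22^2)/1 = 20/1 = 20: (m_5, d_5) = (m_1, d_1) = (22, 20), so from here the quotients repeat a_1, ..., a_4; the period length is 4.
So sqrt(504) = [22; (2, 4, 2, 44)] with period length k = 4.
k is even, so the fundamental solution of x^2 - 504y^2 = 1 is (p_{k-1}, q_{k-1}) = (p_3, q_3); compute convergents through index 3.
Convergents (p_i = a_i*p_{i-1} + p_{i-2}, q_i = a_i*q_{i-1} + q_{i-2} with p_{-2}=0, p_{-1}=1, q_{-2}=1, q_{-1}=0):
  i=0: a_0=22, p_0 = 22*1 + 0 = 22, q_0 = 22*0 + 1 = 1.
  i=1: a_1=2, p_1 = 2*22 + 1 = 45, q_1 = 2*1 + 0 = 2.
  i=2: a_2=4, p_2 = 4*45 + 22 = 202, q_2 = 4*2 + 1 = 9.
  i=3: a_3=2, p_3 = 2*202 + 45 = 449, q_3 = 2*9 + 2 = 20.
Check: 449^2 - 504*20^2 = 201601 - 201600 = 1, so (x, y) = (449, 20) solves the equation, and by the theorem it is the least positive solution.

(x, y) = (449, 20)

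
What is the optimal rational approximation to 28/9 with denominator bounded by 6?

Expand x = 28/9 as a continued fraction with the Euclidean algorithm:
  28 = 3*9 + 1, so a_0 = 3.
  9 = 9*1 + 0, so a_1 = 9.
so x = [3; 9].
Convergents (p_i = a_i*p_{i-1} + p_{i-2}, q_i = a_i*q_{i-1} + q_{i-2} with p_{-2}=0, p_{-1}=1, q_{-2}=1, q_{-1}=0), until the denominator exceeds 6:
  i=0: a_0=3, p_0 = 3*1 + 0 = 3, q_0 = 3*0 + 1 = 1.
  i=1: a_1=9, p_1 = 9*3 + 1 = 28, q_1 = 9*1 + 0 = 9.
q_1 = 9 > 6, so the last convergent with denominator <= 6 is p_0/q_0 = 3/1.
The closest fraction with denominator <= 6 is either p_0/q_0 or the intermediate fraction (k*p_0 + p_{-1})/(k*q_0 + q_{-1}) with the largest k >= 1 whose denominator stays <= 6; these approach x as k grows, and every other convergent or intermediate fraction in range is farther away.
Largest k: floor((6 - q_{-1})/q_0) = floor((6 - 0)/1) = 6 (using the seeds p_{-1} = 1, q_{-1} = 0).
That gives (6*3 + 1)/(6*1 + 0) = 19/6.
Compare the errors: |x - 3/1| = |28*1 - 3*9|/(9*1) = 1/9, and |x - 19/6| = |28*6 - 19*9|/(9*6) = 3/54.
Cross-multiplying, 3*9 = 27 < 54 = 1*54, so 3/54 is smaller: the intermediate fraction 19/6 is closer to x than 3/1.

19/6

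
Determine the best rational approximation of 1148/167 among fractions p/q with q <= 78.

Expand x = 1148/167 as a continued fraction with the Euclidean algorithm:
  1148 = 6*167 + 146, so a_0 = 6.
  167 = 1*146 + 21, so a_1 = 1.
  146 = 6*21 + 20, so a_2 = 6.
  21 = 1*20 + 1, so a_3 = 1.
  20 = 20*1 + 0, so a_4 = 20.
so x = [6; 1, 6, 1, 20].
Convergents (p_i = a_i*p_{i-1} + p_{i-2}, q_i = a_i*q_{i-1} + q_{i-2} with p_{-2}=0, p_{-1}=1, q_{-2}=1, q_{-1}=0), until the denominator exceeds 78:
  i=0: a_0=6, p_0 = 6*1 + 0 = 6, q_0 = 6*0 + 1 = 1.
  i=1: a_1=1, p_1 = 1*6 + 1 = 7, q_1 = 1*1 + 0 = 1.
  i=2: a_2=6, p_2 = 6*7 + 6 = 48, q_2 = 6*1 + 1 = 7.
  i=3: a_3=1, p_3 = 1*48 + 7 = 55, q_3 = 1*7 + 1 = 8.
  i=4: a_4=20, p_4 = 20*55 + 48 = 1148, q_4 = 20*8 + 7 = 167.
q_4 = 167 > 78, so the last convergent with denominator <= 78 is p_3/q_3 = 55/8.
The closest fraction with denominator <= 78 is either p_3/q_3 or the intermediate fraction (k*p_3 + p_2)/(k*q_3 + q_2) with the largest k >= 1 whose denominator stays <= 78; these approach x as k grows, and every other convergent or intermediate fraction in range is farther away.
Largest k: floor((78 - q_2)/q_3) = floor((78 - 7)/8) = 8.
That gives (8*55 + 48)/(8*8 + 7) = 488/71.
Compare the errors: |x - 55/8| = |1148*8 - 55*167|/(167*8) = 1/1336, and |x - 488/71| = |1148*71 - 488*167|/(167*71) = 12/11857.
Cross-multiplying, 1*11857 = 11857 < 16032 = 12*1336, so 1/1336 is smaller: the convergent 55/8 is closer to x than 488/71.

55/8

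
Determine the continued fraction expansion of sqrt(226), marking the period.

[15; (30)]

Write x_i = (sqrt(226) + m_i)/d_i with (m_0, d_0) = (0, 1). a_0 = floor(sqrt(226)) = 15, since 15^2 = 225 <= 226 < 256 = 16^2.
Iterate m_{i+1} = d_i*a_i - m_i, d_{i+1} = (226 - m_{i+1}^2)/d_i, a_{i+1} = floor((a_0 + m_{i+1})/d_{i+1}):
  m_1 = 1*15 - 0 = 15, d_1 = (226 - 15^2)/1 = 1/1 = 1, a_1 = floor((15 + 15)/1) = 30.
  m_2 = 1*30 - 15 = 15, d_2 = (226 - 15^2)/1 = 1/1 = 1: (m_2, d_2) = (m_1, d_1) = (15, 1), so from here the quotient a_1 repeats; the period length is 1.
Hence the expansion of sqrt(226) is a_0 = 15 followed by the repeating block 30 (period 1).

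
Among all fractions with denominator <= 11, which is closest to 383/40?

Expand x = 383/40 as a continued fraction with the Euclidean algorithm:
  383 = 9*40 + 23, so a_0 = 9.
  40 = 1*23 + 17, so a_1 = 1.
  23 = 1*17 + 6, so a_2 = 1.
  17 = 2*6 + 5, so a_3 = 2.
  6 = 1*5 + 1, so a_4 = 1.
  5 = 5*1 + 0, so a_5 = 5.
so x = [9; 1, 1, 2, 1, 5].
Convergents (p_i = a_i*p_{i-1} + p_{i-2}, q_i = a_i*q_{i-1} + q_{i-2} with p_{-2}=0, p_{-1}=1, q_{-2}=1, q_{-1}=0), until the denominator exceeds 11:
  i=0: a_0=9, p_0 = 9*1 + 0 = 9, q_0 = 9*0 + 1 = 1.
  i=1: a_1=1, p_1 = 1*9 + 1 = 10, q_1 = 1*1 + 0 = 1.
  i=2: a_2=1, p_2 = 1*10 + 9 = 19, q_2 = 1*1 + 1 = 2.
  i=3: a_3=2, p_3 = 2*19 + 10 = 48, q_3 = 2*2 + 1 = 5.
  i=4: a_4=1, p_4 = 1*48 + 19 = 67, q_4 = 1*5 + 2 = 7.
  i=5: a_5=5, p_5 = 5*67 + 48 = 383, q_5 = 5*7 + 5 = 40.
q_5 = 40 > 11, so the last convergent with denominator <= 11 is p_4/q_4 = 67/7.
The closest fraction with denominator <= 11 is either p_4/q_4 or the intermediate fraction (k*p_4 + p_3)/(k*q_4 + q_3) with the largest k >= 1 whose denominator stays <= 11; these approach x as k grows, and every other convergent or intermediate fraction in range is farther away.
Largest k: floor((11 - q_3)/q_4) = floor((11 - 5)/7) = 0.
Since k = 0, no intermediate fraction beyond p_4/q_4 has denominator <= 11, so the convergent 67/7 is the closest (its error is |383*7 - 67*40|/(40*7) = 1/280).

67/7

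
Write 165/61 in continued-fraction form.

Run the Euclidean algorithm on 165 and 61; the successive quotients are the partial quotients a_0, a_1, ... (each step inverts the fractional part left over by the previous one):
  165 = 2*61 + 43, so a_0 = 2.
  61 = 1*43 + 18, so a_1 = 1.
  43 = 2*18 + 7, so a_2 = 2.
  18 = 2*7 + 4, so a_3 = 2.
  7 = 1*4 + 3, so a_4 = 1.
  4 = 1*3 + 1, so a_5 = 1.
  3 = 3*1 + 0, so a_6 = 3.
The remainder reaches 0 after 7 divisions, so the expansion has 7 partial quotients, read off in order.

[2; 1, 2, 2, 1, 1, 3]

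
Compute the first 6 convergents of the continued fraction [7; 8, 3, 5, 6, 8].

7/1, 57/8, 178/25, 947/133, 5860/823, 47827/6717

Using the convergent recurrence p_i = a_i*p_{i-1} + p_{i-2}, q_i = a_i*q_{i-1} + q_{i-2} with p_{-2}=0, p_{-1}=1, q_{-2}=1, q_{-1}=0:
  i=0: a_0=7, p_0 = 7*1 + 0 = 7, q_0 = 7*0 + 1 = 1.
  i=1: a_1=8, p_1 = 8*7 + 1 = 57, q_1 = 8*1 + 0 = 8.
  i=2: a_2=3, p_2 = 3*57 + 7 = 178, q_2 = 3*8 + 1 = 25.
  i=3: a_3=5, p_3 = 5*178 + 57 = 947, q_3 = 5*25 + 8 = 133.
  i=4: a_4=6, p_4 = 6*947 + 178 = 5860, q_4 = 6*133 + 25 = 823.
  i=5: a_5=8, p_5 = 8*5860 + 947 = 47827, q_5 = 8*823 + 133 = 6717.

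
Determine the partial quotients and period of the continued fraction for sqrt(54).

Write x_i = (sqrt(54) + m_i)/d_i with (m_0, d_0) = (0, 1). a_0 = floor(sqrt(54)) = 7, since 7^2 = 49 <= 54 < 64 = 8^2.
Iterate m_{i+1} = d_i*a_i - m_i, d_{i+1} = (54 - m_{i+1}^2)/d_i, a_{i+1} = floor((a_0 + m_{i+1})/d_{i+1}):
  m_1 = 1*7 - 0 = 7, d_1 = (54 - 7^2)/1 = 5/1 = 5, a_1 = floor((7 + 7)/5) = 2.
  m_2 = 5*2 - 7 = 3, d_2 = (54 - 3^2)/5 = 45/5 = 9, a_2 = floor((7 + 3)/9) = 1.
  m_3 = 9*1 - 3 = 6, d_3 = (54 - 6^2)/9 = 18/9 = 2, a_3 = floor((7 + 6)/2) = 6.
  m_4 = 2*6 - 6 = 6, d_4 = (54 - 6^2)/2 = 18/2 = 9, a_4 = floor((7 + 6)/9) = 1.
  m_5 = 9*1 - 6 = 3, d_5 = (54 - 3^2)/9 = 45/9 = 5, a_5 = floor((7 + 3)/5) = 2.
  m_6 = 5*2 - 3 = 7, d_6 = (54 - 7^2)/5 = 5/5 = 1, a_6 = floor((7 + 7)/1) = 14.
  m_7 = 1*14 - 7 = 7, d_7 = (54 - 7^2)/1 = 5/1 = 5: (m_7, d_7) = (m_1, d_1) = (7, 5), so from here the quotients repeat a_1, ..., a_6; the period length is 6.
Hence the expansion of sqrt(54) is a_0 = 7 followed by the repeating block 2, 1, 6, 1, 2, 14 (period 6).

[7; (2, 1, 6, 1, 2, 14)]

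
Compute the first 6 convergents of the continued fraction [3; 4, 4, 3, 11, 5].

Using the convergent recurrence p_i = a_i*p_{i-1} + p_{i-2}, q_i = a_i*q_{i-1} + q_{i-2} with p_{-2}=0, p_{-1}=1, q_{-2}=1, q_{-1}=0:
  i=0: a_0=3, p_0 = 3*1 + 0 = 3, q_0 = 3*0 + 1 = 1.
  i=1: a_1=4, p_1 = 4*3 + 1 = 13, q_1 = 4*1 + 0 = 4.
  i=2: a_2=4, p_2 = 4*13 + 3 = 55, q_2 = 4*4 + 1 = 17.
  i=3: a_3=3, p_3 = 3*55 + 13 = 178, q_3 = 3*17 + 4 = 55.
  i=4: a_4=11, p_4 = 11*178 + 55 = 2013, q_4 = 11*55 + 17 = 622.
  i=5: a_5=5, p_5 = 5*2013 + 178 = 10243, q_5 = 5*622 + 55 = 3165.

3/1, 13/4, 55/17, 178/55, 2013/622, 10243/3165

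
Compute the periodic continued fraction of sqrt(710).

[26; (1, 1, 1, 4, 1, 1, 1, 52)]

Write x_i = (sqrt(710) + m_i)/d_i with (m_0, d_0) = (0, 1). a_0 = floor(sqrt(710)) = 26, since 26^2 = 676 <= 710 < 729 = 27^2.
Iterate m_{i+1} = d_i*a_i - m_i, d_{i+1} = (710 - m_{i+1}^2)/d_i, a_{i+1} = floor((a_0 + m_{i+1})/d_{i+1}):
  m_1 = 1*26 - 0 = 26, d_1 = (710 - 26^2)/1 = 34/1 = 34, a_1 = floor((26 + 26)/34) = 1.
  m_2 = 34*1 - 26 = 8, d_2 = (710 - 8^2)/34 = 646/34 = 19, a_2 = floor((26 + 8)/19) = 1.
  m_3 = 19*1 - 8 = 11, d_3 = (710 - 11^2)/19 = 589/19 = 31, a_3 = floor((26 + 11)/31) = 1.
  m_4 = 31*1 - 11 = 20, d_4 = (710 - 20^2)/31 = 310/31 = 10, a_4 = floor((26 + 20)/10) = 4.
  m_5 = 10*4 - 20 = 20, d_5 = (710 - 20^2)/10 = 310/10 = 31, a_5 = floor((26 + 20)/31) = 1.
  m_6 = 31*1 - 20 = 11, d_6 = (710 - 11^2)/31 = 589/31 = 19, a_6 = floor((26 + 11)/19) = 1.
  m_7 = 19*1 - 11 = 8, d_7 = (710 - 8^2)/19 = 646/19 = 34, a_7 = floor((26 + 8)/34) = 1.
  m_8 = 34*1 - 8 = 26, d_8 = (710 - 26^2)/34 = 34/34 = 1, a_8 = floor((26 + 26)/1) = 52.
  m_9 = 1*52 - 26 = 26, d_9 = (710 - 26^2)/1 = 34/1 = 34: (m_9, d_9) = (m_1, d_1) = (26, 34), so from here the quotients repeat a_1, ..., a_8; the period length is 8.
Hence the expansion of sqrt(710) is a_0 = 26 followed by the repeating block 1, 1, 1, 4, 1, 1, 1, 52 (period 8).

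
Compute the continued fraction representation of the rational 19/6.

Run the Euclidean algorithm on 19 and 6; the successive quotients are the partial quotients a_0, a_1, ... (each step inverts the fractional part left over by the previous one):
  19 = 3*6 + 1, so a_0 = 3.
  6 = 6*1 + 0, so a_1 = 6.
The remainder reaches 0 after 2 divisions, so the expansion has 2 partial quotients, read off in order.

[3; 6]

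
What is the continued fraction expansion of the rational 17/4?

Run the Euclidean algorithm on 17 and 4; the successive quotients are the partial quotients a_0, a_1, ... (each step inverts the fractional part left over by the previous one):
  17 = 4*4 + 1, so a_0 = 4.
  4 = 4*1 + 0, so a_1 = 4.
The remainder reaches 0 after 2 divisions, so the expansion has 2 partial quotients, read off in order.

[4; 4]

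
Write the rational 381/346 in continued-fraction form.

[1; 9, 1, 7, 1, 3]

Run the Euclidean algorithm on 381 and 346; the successive quotients are the partial quotients a_0, a_1, ... (each step inverts the fractional part left over by the previous one):
  381 = 1*346 + 35, so a_0 = 1.
  346 = 9*35 + 31, so a_1 = 9.
  35 = 1*31 + 4, so a_2 = 1.
  31 = 7*4 + 3, so a_3 = 7.
  4 = 1*3 + 1, so a_4 = 1.
  3 = 3*1 + 0, so a_5 = 3.
The remainder reaches 0 after 6 divisions, so the expansion has 6 partial quotients, read off in order.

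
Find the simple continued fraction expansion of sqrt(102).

Write x_i = (sqrt(102) + m_i)/d_i with (m_0, d_0) = (0, 1). a_0 = floor(sqrt(102)) = 10, since 10^2 = 100 <= 102 < 121 = 11^2.
Iterate m_{i+1} = d_i*a_i - m_i, d_{i+1} = (102 - m_{i+1}^2)/d_i, a_{i+1} = floor((a_0 + m_{i+1})/d_{i+1}):
  m_1 = 1*10 - 0 = 10, d_1 = (102 - 10^2)/1 = 2/1 = 2, a_1 = floor((10 + 10)/2) = 10.
  m_2 = 2*10 - 10 = 10, d_2 = (102 - 10^2)/2 = 2/2 = 1, a_2 = floor((10 + 10)/1) = 20.
  m_3 = 1*20 - 10 = 10, d_3 = (102 - 10^2)/1 = 2/1 = 2: (m_3, d_3) = (m_1, d_1) = (10, 2), so from here the quotients repeat a_1, a_2; the period length is 2.
Hence the expansion of sqrt(102) is a_0 = 10 followed by the repeating block 10, 20 (period 2).

[10; (10, 20)]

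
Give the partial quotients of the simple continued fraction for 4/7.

[0; 1, 1, 3]

Run the Euclidean algorithm on 4 and 7; the successive quotients are the partial quotients a_0, a_1, ... (each step inverts the fractional part left over by the previous one):
  4 = 0*7 + 4, so a_0 = 0.
  7 = 1*4 + 3, so a_1 = 1.
  4 = 1*3 + 1, so a_2 = 1.
  3 = 3*1 + 0, so a_3 = 3.
The remainder reaches 0 after 4 divisions, so the expansion has 4 partial quotients, read off in order.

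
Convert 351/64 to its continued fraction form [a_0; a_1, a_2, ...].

Run the Euclidean algorithm on 351 and 64; the successive quotients are the partial quotients a_0, a_1, ... (each step inverts the fractional part left over by the previous one):
  351 = 5*64 + 31, so a_0 = 5.
  64 = 2*31 + 2, so a_1 = 2.
  31 = 15*2 + 1, so a_2 = 15.
  2 = 2*1 + 0, so a_3 = 2.
The remainder reaches 0 after 4 divisions, so the expansion has 4 partial quotients, read off in order.

[5; 2, 15, 2]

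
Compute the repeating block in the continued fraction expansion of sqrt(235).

[15; (3, 30)]

Write x_i = (sqrt(235) + m_i)/d_i with (m_0, d_0) = (0, 1). a_0 = floor(sqrt(235)) = 15, since 15^2 = 225 <= 235 < 256 = 16^2.
Iterate m_{i+1} = d_i*a_i - m_i, d_{i+1} = (235 - m_{i+1}^2)/d_i, a_{i+1} = floor((a_0 + m_{i+1})/d_{i+1}):
  m_1 = 1*15 - 0 = 15, d_1 = (235 - 15^2)/1 = 10/1 = 10, a_1 = floor((15 + 15)/10) = 3.
  m_2 = 10*3 - 15 = 15, d_2 = (235 - 15^2)/10 = 10/10 = 1, a_2 = floor((15 + 15)/1) = 30.
  m_3 = 1*30 - 15 = 15, d_3 = (235 - 15^2)/1 = 10/1 = 10: (m_3, d_3) = (m_1, d_1) = (15, 10), so from here the quotients repeat a_1, a_2; the period length is 2.
Hence the expansion of sqrt(235) is a_0 = 15 followed by the repeating block 3, 30 (period 2).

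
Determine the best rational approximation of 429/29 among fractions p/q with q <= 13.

74/5

Expand x = 429/29 as a continued fraction with the Euclidean algorithm:
  429 = 14*29 + 23, so a_0 = 14.
  29 = 1*23 + 6, so a_1 = 1.
  23 = 3*6 + 5, so a_2 = 3.
  6 = 1*5 + 1, so a_3 = 1.
  5 = 5*1 + 0, so a_4 = 5.
so x = [14; 1, 3, 1, 5].
Convergents (p_i = a_i*p_{i-1} + p_{i-2}, q_i = a_i*q_{i-1} + q_{i-2} with p_{-2}=0, p_{-1}=1, q_{-2}=1, q_{-1}=0), until the denominator exceeds 13:
  i=0: a_0=14, p_0 = 14*1 + 0 = 14, q_0 = 14*0 + 1 = 1.
  i=1: a_1=1, p_1 = 1*14 + 1 = 15, q_1 = 1*1 + 0 = 1.
  i=2: a_2=3, p_2 = 3*15 + 14 = 59, q_2 = 3*1 + 1 = 4.
  i=3: a_3=1, p_3 = 1*59 + 15 = 74, q_3 = 1*4 + 1 = 5.
  i=4: a_4=5, p_4 = 5*74 + 59 = 429, q_4 = 5*5 + 4 = 29.
q_4 = 29 > 13, so the last convergent with denominator <= 13 is p_3/q_3 = 74/5.
The closest fraction with denominator <= 13 is either p_3/q_3 or the intermediate fraction (k*p_3 + p_2)/(k*q_3 + q_2) with the largest k >= 1 whose denominator stays <= 13; these approach x as k grows, and every other convergent or intermediate fraction in range is farther away.
Largest k: floor((13 - q_2)/q_3) = floor((13 - 4)/5) = 1.
That gives (1*74 + 59)/(1*5 + 4) = 133/9.
Compare the errors: |x - 74/5| = |429*5 - 74*29|/(29*5) = 1/145, and |x - 133/9| = |429*9 - 133*29|/(29*9) = 4/261.
Cross-multiplying, 1*261 = 261 < 580 = 4*145, so 1/145 is smaller: the convergent 74/5 is closer to x than 133/9.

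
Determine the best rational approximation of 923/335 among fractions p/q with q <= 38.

102/37

Expand x = 923/335 as a continued fraction with the Euclidean algorithm:
  923 = 2*335 + 253, so a_0 = 2.
  335 = 1*253 + 82, so a_1 = 1.
  253 = 3*82 + 7, so a_2 = 3.
  82 = 11*7 + 5, so a_3 = 11.
  7 = 1*5 + 2, so a_4 = 1.
  5 = 2*2 + 1, so a_5 = 2.
  2 = 2*1 + 0, so a_6 = 2.
so x = [2; 1, 3, 11, 1, 2, 2].
Convergents (p_i = a_i*p_{i-1} + p_{i-2}, q_i = a_i*q_{i-1} + q_{i-2} with p_{-2}=0, p_{-1}=1, q_{-2}=1, q_{-1}=0), until the denominator exceeds 38:
  i=0: a_0=2, p_0 = 2*1 + 0 = 2, q_0 = 2*0 + 1 = 1.
  i=1: a_1=1, p_1 = 1*2 + 1 = 3, q_1 = 1*1 + 0 = 1.
  i=2: a_2=3, p_2 = 3*3 + 2 = 11, q_2 = 3*1 + 1 = 4.
  i=3: a_3=11, p_3 = 11*11 + 3 = 124, q_3 = 11*4 + 1 = 45.
q_3 = 45 > 38, so the last convergent with denominator <= 38 is p_2/q_2 = 11/4.
The closest fraction with denominator <= 38 is either p_2/q_2 or the intermediate fraction (k*p_2 + p_1)/(k*q_2 + q_1) with the largest k >= 1 whose denominator stays <= 38; these approach x as k grows, and every other convergent or intermediate fraction in range is farther away.
Largest k: floor((38 - q_1)/q_2) = floor((38 - 1)/4) = 9.
That gives (9*11 + 3)/(9*4 + 1) = 102/37.
Compare the errors: |x - 11/4| = |923*4 - 11*335|/(335*4) = 7/1340, and |x - 102/37| = |923*37 - 102*335|/(335*37) = 19/12395.
Cross-multiplying, 19*1340 = 25460 < 86765 = 7*12395, so 19/12395 is smaller: the intermediate fraction 102/37 is closer to x than 11/4.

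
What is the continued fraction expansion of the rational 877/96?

Run the Euclidean algorithm on 877 and 96; the successive quotients are the partial quotients a_0, a_1, ... (each step inverts the fractional part left over by the previous one):
  877 = 9*96 + 13, so a_0 = 9.
  96 = 7*13 + 5, so a_1 = 7.
  13 = 2*5 + 3, so a_2 = 2.
  5 = 1*3 + 2, so a_3 = 1.
  3 = 1*2 + 1, so a_4 = 1.
  2 = 2*1 + 0, so a_5 = 2.
The remainder reaches 0 after 6 divisions, so the expansion has 6 partial quotients, read off in order.

[9; 7, 2, 1, 1, 2]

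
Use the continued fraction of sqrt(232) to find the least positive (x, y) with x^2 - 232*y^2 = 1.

(x, y) = (19603, 1287)

First expand sqrt(232) as a continued fraction. With x_i = (sqrt(232) + m_i)/d_i and (m_0, d_0) = (0, 1): a_0 = floor(sqrt(232)) = 15, since 15^2 = 225 <= 232 < 256 = 16^2.
Iterate m_{i+1} = d_i*a_i - m_i, d_{i+1} = (232 - m_{i+1}^2)/d_i, a_{i+1} = floor((a_0 + m_{i+1})/d_{i+1}):
  m_1 = 1*15 - 0 = 15, d_1 = (232 - 15^2)/1 = 7/1 = 7, a_1 = floor((15 + 15)/7) = 4.
  m_2 = 7*4 - 15 = 13, d_2 = (232 - 13^2)/7 = 63/7 = 9, a_2 = floor((15 + 13)/9) = 3.
  m_3 = 9*3 - 13 = 14, d_3 = (232 - 14^2)/9 = 36/9 = 4, a_3 = floor((15 + 14)/4) = 7.
  m_4 = 4*7 - 14 = 14, d_4 = (232 - 14^2)/4 = 36/4 = 9, a_4 = floor((15 + 14)/9) = 3.
  m_5 = 9*3 - 14 = 13, d_5 = (232 - 13^2)/9 = 63/9 = 7, a_5 = floor((15 + 13)/7) = 4.
  m_6 = 7*4 - 13 = 15, d_6 = (232 - 15^2)/7 = 7/7 = 1, a_6 = floor((15 + 15)/1) = 30.
  m_7 = 1*30 - 15 = 15, d_7 = (232 - 15^2)/1 = 7/1 = 7: (m_7, d_7) = (m_1, d_1) = (15, 7), so from here the quotients repeat a_1, ..., a_6; the period length is 6.
So sqrt(232) = [15; (4, 3, 7, 3, 4, 30)] with period length k = 6.
k is even, so the fundamental solution of x^2 - 232y^2 = 1 is (p_{k-1}, q_{k-1}) = (p_5, q_5); compute convergents through index 5.
Convergents (p_i = a_i*p_{i-1} + p_{i-2}, q_i = a_i*q_{i-1} + q_{i-2} with p_{-2}=0, p_{-1}=1, q_{-2}=1, q_{-1}=0):
  i=0: a_0=15, p_0 = 15*1 + 0 = 15, q_0 = 15*0 + 1 = 1.
  i=1: a_1=4, p_1 = 4*15 + 1 = 61, q_1 = 4*1 + 0 = 4.
  i=2: a_2=3, p_2 = 3*61 + 15 = 198, q_2 = 3*4 + 1 = 13.
  i=3: a_3=7, p_3 = 7*198 + 61 = 1447, q_3 = 7*13 + 4 = 95.
  i=4: a_4=3, p_4 = 3*1447 + 198 = 4539, q_4 = 3*95 + 13 = 298.
  i=5: a_5=4, p_5 = 4*4539 + 1447 = 19603, q_5 = 4*298 + 95 = 1287.
Check: 19603^2 - 232*1287^2 = 384277609 - 384277608 = 1, so (x, y) = (19603, 1287) solves the equation, and by the theorem it is the least positive solution.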